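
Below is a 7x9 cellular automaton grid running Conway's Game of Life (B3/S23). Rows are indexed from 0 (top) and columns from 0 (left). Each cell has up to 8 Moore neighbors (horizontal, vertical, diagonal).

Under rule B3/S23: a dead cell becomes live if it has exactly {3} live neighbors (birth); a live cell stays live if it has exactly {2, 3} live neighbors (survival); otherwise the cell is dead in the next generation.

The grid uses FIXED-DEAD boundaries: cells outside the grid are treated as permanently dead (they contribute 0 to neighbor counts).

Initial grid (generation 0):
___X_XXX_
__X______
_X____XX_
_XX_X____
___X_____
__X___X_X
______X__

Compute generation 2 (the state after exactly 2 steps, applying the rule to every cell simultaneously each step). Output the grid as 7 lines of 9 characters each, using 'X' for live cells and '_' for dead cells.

Answer: _________
__X______
_X_XX____
XX_XX____
_X_X_____
_________
_________

Derivation:
Simulating step by step:
Generation 0 (given above): 16 live cells
Generation 1: 12 live cells
______X__
__X__X___
_X_X_____
_XXX_____
_X_X_____
_______X_
_______X_
Generation 2: 10 live cells
(generation 2 grid is the final answer)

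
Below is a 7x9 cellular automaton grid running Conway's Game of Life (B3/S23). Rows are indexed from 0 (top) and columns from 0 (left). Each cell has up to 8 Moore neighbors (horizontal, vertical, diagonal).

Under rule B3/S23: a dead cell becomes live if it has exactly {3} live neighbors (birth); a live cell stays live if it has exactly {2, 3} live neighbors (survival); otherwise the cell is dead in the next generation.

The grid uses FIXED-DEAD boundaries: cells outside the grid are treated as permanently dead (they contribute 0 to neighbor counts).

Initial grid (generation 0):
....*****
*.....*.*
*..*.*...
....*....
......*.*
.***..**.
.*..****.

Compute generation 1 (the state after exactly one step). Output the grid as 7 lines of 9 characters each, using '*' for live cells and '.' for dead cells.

Answer: .....**.*
........*
....**...
....**...
..**.**..
.****...*
.*.***.*.

Derivation:
Simulating step by step:
Generation 0 (given above): 24 live cells
Generation 1: 22 live cells
(generation 1 grid is the final answer)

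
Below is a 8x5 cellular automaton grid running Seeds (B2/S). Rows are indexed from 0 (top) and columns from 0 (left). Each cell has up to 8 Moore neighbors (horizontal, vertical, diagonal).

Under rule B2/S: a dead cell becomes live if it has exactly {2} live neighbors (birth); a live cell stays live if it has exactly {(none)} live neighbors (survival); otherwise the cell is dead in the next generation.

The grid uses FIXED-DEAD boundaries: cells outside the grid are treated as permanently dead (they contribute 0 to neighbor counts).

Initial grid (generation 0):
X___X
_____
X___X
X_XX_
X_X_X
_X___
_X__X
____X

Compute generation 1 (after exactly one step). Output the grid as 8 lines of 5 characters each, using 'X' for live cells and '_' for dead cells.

Answer: _____
XX_XX
__X__
_____
_____
____X
X_XX_
___X_

Derivation:
Simulating step by step:
Generation 0 (given above): 14 live cells
Generation 1: 10 live cells
(generation 1 grid is the final answer)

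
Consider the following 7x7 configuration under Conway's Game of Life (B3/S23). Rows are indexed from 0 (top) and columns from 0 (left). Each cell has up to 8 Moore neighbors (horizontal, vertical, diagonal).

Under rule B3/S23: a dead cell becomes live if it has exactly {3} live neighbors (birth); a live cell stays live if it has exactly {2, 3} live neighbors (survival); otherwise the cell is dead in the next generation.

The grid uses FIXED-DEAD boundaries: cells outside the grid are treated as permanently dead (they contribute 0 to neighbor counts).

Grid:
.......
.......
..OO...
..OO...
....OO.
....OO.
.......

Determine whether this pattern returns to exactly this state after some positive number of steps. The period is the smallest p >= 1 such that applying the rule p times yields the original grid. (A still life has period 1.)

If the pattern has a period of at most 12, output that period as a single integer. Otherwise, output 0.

Simulating and comparing each generation to the original:
Gen 0 (original, given above): 8 live cells
Gen 1: 6 live cells, differs from original
Gen 2: 8 live cells, MATCHES original -> period = 2

Answer: 2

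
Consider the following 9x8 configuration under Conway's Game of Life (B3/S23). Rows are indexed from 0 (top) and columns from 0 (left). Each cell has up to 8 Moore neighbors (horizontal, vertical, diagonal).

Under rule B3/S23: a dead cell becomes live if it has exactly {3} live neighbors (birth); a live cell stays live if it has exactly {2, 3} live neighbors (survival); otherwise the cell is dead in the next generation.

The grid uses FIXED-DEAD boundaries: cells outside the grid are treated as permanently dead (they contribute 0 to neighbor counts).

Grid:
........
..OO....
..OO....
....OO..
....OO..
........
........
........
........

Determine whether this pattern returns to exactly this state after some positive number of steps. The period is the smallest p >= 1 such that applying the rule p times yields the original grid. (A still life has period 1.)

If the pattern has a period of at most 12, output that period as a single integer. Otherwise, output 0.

Answer: 2

Derivation:
Simulating and comparing each generation to the original:
Gen 0 (original, given above): 8 live cells
Gen 1: 6 live cells, differs from original
Gen 2: 8 live cells, MATCHES original -> period = 2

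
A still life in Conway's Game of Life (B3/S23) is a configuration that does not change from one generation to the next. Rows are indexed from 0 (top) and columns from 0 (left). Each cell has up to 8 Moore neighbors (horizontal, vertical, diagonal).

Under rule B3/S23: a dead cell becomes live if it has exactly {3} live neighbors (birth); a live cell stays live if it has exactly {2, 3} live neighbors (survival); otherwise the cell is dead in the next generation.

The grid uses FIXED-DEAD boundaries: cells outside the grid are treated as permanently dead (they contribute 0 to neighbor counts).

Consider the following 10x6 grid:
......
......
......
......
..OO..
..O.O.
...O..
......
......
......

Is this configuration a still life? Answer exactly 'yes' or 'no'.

Compute generation 1 and compare to generation 0 (given above):
Generation 1:
......
......
......
......
..OO..
..O.O.
...O..
......
......
......
The grids are IDENTICAL -> still life.

Answer: yes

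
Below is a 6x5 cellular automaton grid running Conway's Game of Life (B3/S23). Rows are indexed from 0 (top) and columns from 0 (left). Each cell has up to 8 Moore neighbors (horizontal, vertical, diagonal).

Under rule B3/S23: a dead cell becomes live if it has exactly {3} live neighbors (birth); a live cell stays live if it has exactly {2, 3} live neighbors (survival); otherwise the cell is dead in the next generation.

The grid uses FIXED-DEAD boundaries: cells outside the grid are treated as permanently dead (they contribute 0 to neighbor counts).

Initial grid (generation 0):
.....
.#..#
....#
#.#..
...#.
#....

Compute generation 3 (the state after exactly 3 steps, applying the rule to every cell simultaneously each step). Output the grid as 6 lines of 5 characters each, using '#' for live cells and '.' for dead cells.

Simulating step by step:
Generation 0 (given above): 7 live cells
Generation 1: 4 live cells
.....
.....
.#.#.
...#.
.#...
.....
Generation 2: 1 live cells
.....
.....
..#..
.....
.....
.....
Generation 3: 0 live cells
(generation 3 grid is the final answer)

Answer: .....
.....
.....
.....
.....
.....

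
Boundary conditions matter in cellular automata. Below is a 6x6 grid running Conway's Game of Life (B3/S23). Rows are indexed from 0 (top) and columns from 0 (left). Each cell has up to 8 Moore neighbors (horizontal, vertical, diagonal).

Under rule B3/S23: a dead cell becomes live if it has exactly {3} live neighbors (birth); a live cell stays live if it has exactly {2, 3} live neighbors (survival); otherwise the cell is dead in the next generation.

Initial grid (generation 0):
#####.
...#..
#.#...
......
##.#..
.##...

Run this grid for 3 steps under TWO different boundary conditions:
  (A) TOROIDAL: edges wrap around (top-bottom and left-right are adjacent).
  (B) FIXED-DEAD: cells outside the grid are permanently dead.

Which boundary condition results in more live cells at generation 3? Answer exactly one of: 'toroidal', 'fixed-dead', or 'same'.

Answer: toroidal

Derivation:
Under TOROIDAL boundary, generation 3:
##.##.
#.....
##....
.....#
##...#
.##..#
Population = 14

Under FIXED-DEAD boundary, generation 3:
.#..#.
#...#.
###...
......
.#....
......
Population = 8

Comparison: toroidal=14, fixed-dead=8 -> toroidal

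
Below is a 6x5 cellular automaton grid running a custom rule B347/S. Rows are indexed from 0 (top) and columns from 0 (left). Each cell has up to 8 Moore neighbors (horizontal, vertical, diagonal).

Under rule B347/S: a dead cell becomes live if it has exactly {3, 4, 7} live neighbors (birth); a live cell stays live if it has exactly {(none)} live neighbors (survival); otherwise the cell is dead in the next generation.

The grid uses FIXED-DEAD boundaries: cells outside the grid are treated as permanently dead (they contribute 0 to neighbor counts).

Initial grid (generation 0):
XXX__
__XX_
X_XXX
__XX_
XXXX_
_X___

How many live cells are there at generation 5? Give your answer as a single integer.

Simulating step by step:
Generation 0 (given above): 16 live cells
Generation 1: 8 live cells
___X_
X___X
_X___
X___X
_____
X_X__
Generation 2: 2 live cells
_____
_____
X____
_____
_X___
_____
Generation 3: 0 live cells
_____
_____
_____
_____
_____
_____
Generation 4: 0 live cells
_____
_____
_____
_____
_____
_____
Generation 5: 0 live cells
_____
_____
_____
_____
_____
_____
Population at generation 5: 0

Answer: 0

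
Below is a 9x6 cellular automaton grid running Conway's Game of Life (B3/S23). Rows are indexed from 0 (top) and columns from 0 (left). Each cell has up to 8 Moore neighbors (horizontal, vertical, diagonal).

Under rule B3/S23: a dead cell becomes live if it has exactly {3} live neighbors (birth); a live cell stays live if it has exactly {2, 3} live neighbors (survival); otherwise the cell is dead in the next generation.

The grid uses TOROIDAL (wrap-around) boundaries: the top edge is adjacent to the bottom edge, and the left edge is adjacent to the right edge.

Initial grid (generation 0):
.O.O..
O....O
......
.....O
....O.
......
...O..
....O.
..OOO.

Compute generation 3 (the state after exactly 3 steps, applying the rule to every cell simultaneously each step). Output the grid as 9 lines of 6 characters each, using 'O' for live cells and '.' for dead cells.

Simulating step by step:
Generation 0 (given above): 11 live cells
Generation 1: 11 live cells
OO.O.O
O.....
O....O
......
......
......
......
..O.O.
..O.O.
Generation 2: 12 live cells
OOOOOO
....O.
O....O
......
......
......
......
......
O.O.O.
Generation 3: 7 live cells
(generation 3 grid is the final answer)

Answer: O.O...
..O...
.....O
......
......
......
......
......
O.O.O.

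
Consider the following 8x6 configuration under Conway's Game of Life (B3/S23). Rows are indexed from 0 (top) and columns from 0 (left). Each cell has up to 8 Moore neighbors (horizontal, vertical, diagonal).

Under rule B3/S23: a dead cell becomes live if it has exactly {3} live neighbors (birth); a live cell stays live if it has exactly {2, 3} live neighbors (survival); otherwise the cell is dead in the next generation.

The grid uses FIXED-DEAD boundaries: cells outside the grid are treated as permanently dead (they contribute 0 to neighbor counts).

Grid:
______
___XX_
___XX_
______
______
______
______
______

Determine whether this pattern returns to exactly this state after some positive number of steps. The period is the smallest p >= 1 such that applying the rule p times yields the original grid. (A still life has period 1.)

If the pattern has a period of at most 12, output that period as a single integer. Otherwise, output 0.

Simulating and comparing each generation to the original:
Gen 0 (original, given above): 4 live cells
Gen 1: 4 live cells, MATCHES original -> period = 1

Answer: 1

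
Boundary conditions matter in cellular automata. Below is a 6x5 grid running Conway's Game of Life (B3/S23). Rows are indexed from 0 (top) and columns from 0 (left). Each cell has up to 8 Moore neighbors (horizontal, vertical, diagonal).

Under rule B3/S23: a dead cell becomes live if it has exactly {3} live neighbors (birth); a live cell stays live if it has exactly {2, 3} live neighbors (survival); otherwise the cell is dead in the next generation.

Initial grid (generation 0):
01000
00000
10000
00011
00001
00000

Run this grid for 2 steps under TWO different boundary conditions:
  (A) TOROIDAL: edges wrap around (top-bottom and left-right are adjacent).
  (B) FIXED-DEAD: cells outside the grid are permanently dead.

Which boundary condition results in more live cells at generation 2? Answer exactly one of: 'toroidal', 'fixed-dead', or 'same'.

Answer: toroidal

Derivation:
Under TOROIDAL boundary, generation 2:
00000
00000
10011
10000
10010
00000
Population = 6

Under FIXED-DEAD boundary, generation 2:
00000
00000
00000
00011
00011
00000
Population = 4

Comparison: toroidal=6, fixed-dead=4 -> toroidal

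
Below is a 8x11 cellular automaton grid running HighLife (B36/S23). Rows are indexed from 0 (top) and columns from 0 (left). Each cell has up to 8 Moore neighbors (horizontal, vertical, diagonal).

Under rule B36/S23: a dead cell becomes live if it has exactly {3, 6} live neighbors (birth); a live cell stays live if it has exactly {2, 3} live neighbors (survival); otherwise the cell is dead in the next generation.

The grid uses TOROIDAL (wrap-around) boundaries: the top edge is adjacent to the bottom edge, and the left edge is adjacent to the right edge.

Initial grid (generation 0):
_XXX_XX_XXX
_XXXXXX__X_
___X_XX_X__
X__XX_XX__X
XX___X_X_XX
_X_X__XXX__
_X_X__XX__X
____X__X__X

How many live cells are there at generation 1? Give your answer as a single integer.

Answer: 31

Derivation:
Simulating step by step:
Generation 0 (given above): 44 live cells
Generation 1: 31 live cells
_X__X___X_X
XX________X
XX______XXX
_XXX_______
_X_X_XX__X_
XX__XX_____
___XXX___X_
_X__X_____X
Population at generation 1: 31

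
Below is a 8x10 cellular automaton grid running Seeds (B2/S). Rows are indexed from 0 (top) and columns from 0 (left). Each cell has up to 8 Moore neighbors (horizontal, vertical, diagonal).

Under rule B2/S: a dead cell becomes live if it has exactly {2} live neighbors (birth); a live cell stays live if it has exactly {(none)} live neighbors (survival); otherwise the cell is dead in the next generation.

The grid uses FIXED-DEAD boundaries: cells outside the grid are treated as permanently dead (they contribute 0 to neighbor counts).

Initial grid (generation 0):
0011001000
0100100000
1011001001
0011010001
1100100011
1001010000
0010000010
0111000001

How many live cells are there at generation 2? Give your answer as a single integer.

Answer: 14

Derivation:
Simulating step by step:
Generation 0 (given above): 28 live cells
Generation 1: 14 live cells
0100110000
1000001100
0000000010
0000001100
0000001000
0000000100
1000000001
0000000010
Generation 2: 14 live cells
1000000100
0100100010
0000010000
0000010010
0000010010
0000001010
0000000100
0000000001
Population at generation 2: 14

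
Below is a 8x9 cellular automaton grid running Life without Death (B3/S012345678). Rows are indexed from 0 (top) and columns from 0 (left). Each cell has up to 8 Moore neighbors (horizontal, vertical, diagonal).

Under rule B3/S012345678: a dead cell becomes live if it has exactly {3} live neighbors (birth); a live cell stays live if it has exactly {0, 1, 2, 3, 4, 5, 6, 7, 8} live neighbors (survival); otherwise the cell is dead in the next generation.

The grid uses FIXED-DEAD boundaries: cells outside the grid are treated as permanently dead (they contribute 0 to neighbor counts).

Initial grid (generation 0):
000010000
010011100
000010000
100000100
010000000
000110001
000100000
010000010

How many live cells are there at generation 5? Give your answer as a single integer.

Simulating step by step:
Generation 0 (given above): 15 live cells
Generation 1: 20 live cells
000010000
010111100
000010100
100000100
010000000
001110001
001110000
010000010
Generation 2: 30 live cells
000110000
010111100
000110110
100001100
011100000
011110001
011110000
011100010
Generation 3: 40 live cells
001110000
010111110
001110110
110001110
111101000
111110001
111110000
011110010
Generation 4: 47 live cells
001110100
010111110
101110111
110001110
111101010
111111001
111111000
111110010
Generation 5: 52 live cells
001110110
010111111
101110111
110001110
111101011
111111001
111111100
111111010
Population at generation 5: 52

Answer: 52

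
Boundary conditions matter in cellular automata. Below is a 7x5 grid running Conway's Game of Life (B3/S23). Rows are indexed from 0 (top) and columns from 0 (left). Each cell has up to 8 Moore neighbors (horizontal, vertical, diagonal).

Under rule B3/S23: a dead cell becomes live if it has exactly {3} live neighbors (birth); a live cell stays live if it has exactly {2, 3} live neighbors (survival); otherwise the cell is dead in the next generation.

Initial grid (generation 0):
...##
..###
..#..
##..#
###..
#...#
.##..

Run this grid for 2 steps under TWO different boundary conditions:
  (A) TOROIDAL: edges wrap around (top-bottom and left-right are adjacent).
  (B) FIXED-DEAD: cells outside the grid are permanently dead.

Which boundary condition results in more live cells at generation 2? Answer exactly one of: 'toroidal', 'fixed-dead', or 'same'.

Answer: fixed-dead

Derivation:
Under TOROIDAL boundary, generation 2:
....#
..#.#
..#.#
....#
..#..
.#..#
.##..
Population = 11

Under FIXED-DEAD boundary, generation 2:
.....
.##.#
.##.#
.#..#
.####
.#.#.
.....
Population = 14

Comparison: toroidal=11, fixed-dead=14 -> fixed-dead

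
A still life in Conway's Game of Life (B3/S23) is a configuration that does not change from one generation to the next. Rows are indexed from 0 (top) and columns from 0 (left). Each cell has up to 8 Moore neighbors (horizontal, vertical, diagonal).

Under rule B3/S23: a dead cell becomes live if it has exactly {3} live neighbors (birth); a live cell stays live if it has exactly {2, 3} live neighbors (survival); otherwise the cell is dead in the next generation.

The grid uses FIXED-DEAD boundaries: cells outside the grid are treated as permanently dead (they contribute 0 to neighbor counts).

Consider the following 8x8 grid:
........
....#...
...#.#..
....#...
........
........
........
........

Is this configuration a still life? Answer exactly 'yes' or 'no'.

Answer: yes

Derivation:
Compute generation 1 and compare to generation 0 (given above):
Generation 1:
........
....#...
...#.#..
....#...
........
........
........
........
The grids are IDENTICAL -> still life.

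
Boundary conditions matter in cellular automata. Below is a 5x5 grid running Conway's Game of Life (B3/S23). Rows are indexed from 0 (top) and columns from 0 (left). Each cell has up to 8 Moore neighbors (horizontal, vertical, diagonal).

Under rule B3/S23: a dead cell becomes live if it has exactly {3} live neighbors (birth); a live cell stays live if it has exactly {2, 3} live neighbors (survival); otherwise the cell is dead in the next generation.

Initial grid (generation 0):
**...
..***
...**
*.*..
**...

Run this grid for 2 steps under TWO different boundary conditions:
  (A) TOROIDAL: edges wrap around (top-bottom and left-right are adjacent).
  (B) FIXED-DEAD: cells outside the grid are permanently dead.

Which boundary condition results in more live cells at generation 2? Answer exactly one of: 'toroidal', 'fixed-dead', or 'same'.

Answer: toroidal

Derivation:
Under TOROIDAL boundary, generation 2:
.*.*.
***..
*..**
*.**.
.**.*
Population = 14

Under FIXED-DEAD boundary, generation 2:
.*.*.
*...*
*...*
*.**.
***..
Population = 12

Comparison: toroidal=14, fixed-dead=12 -> toroidal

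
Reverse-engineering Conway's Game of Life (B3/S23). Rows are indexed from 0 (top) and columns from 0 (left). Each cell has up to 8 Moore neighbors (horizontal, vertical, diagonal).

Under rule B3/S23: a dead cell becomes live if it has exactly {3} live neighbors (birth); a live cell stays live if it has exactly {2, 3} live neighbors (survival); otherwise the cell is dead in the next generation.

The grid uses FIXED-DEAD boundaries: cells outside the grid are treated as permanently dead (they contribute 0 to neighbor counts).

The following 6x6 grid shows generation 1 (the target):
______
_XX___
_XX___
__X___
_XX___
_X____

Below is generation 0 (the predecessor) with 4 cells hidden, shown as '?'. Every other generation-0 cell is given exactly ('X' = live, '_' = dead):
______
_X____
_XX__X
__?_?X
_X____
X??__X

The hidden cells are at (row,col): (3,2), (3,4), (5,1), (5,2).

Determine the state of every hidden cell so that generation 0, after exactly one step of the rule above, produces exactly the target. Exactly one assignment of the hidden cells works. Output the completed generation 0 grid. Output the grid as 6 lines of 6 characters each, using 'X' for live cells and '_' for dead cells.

Hidden generation-0 cells (in order): (3,2), (3,4), (5,1), (5,2).
A hidden cell only influences target cells in its own 3x3 neighborhood. Try each of the 2^4 = 16 assignments, step the completed generation 0 forward once under B3/S23, and compare with the target:
  (3,2)=_ (3,4)=_ (5,1)=_ (5,2)=_ -> step gives (3,1)='X' but target has '_' -> reject
  (3,2)=_ (3,4)=_ (5,1)=_ (5,2)=X -> step gives (3,1)='X' but target has '_' -> reject
  (3,2)=_ (3,4)=_ (5,1)=X (5,2)=_ -> step gives (3,1)='X' but target has '_' -> reject
  (3,2)=_ (3,4)=_ (5,1)=X (5,2)=X -> step gives (3,1)='X' but target has '_' -> reject
  (3,2)=_ (3,4)=X (5,1)=_ (5,2)=_ -> step gives (2,4)='X' but target has '_' -> reject
  (3,2)=_ (3,4)=X (5,1)=_ (5,2)=X -> step gives (2,4)='X' but target has '_' -> reject
  (3,2)=_ (3,4)=X (5,1)=X (5,2)=_ -> step gives (2,4)='X' but target has '_' -> reject
  (3,2)=_ (3,4)=X (5,1)=X (5,2)=X -> step gives (2,4)='X' but target has '_' -> reject
  (3,2)=X (3,4)=_ (5,1)=_ (5,2)=_ -> step gives (4,2)='_' but target has 'X' -> reject
  (3,2)=X (3,4)=_ (5,1)=_ (5,2)=X -> step reproduces the target at every cell -> ACCEPT
  (3,2)=X (3,4)=_ (5,1)=X (5,2)=_ -> step gives (4,0)='X' but target has '_' -> reject
  (3,2)=X (3,4)=_ (5,1)=X (5,2)=X -> step gives (4,0)='X' but target has '_' -> reject
  (3,2)=X (3,4)=X (5,1)=_ (5,2)=_ -> step gives (2,3)='X' but target has '_' -> reject
  (3,2)=X (3,4)=X (5,1)=_ (5,2)=X -> step gives (2,3)='X' but target has '_' -> reject
  (3,2)=X (3,4)=X (5,1)=X (5,2)=_ -> step gives (2,3)='X' but target has '_' -> reject
  (3,2)=X (3,4)=X (5,1)=X (5,2)=X -> step gives (2,3)='X' but target has '_' -> reject
Unique solution: (3,2)=live, (3,4)=dead, (5,1)=dead, (5,2)=live.
Check: live-neighbor counts of every cell in the completed generation 0:
111000
223111
233221
243221
233222
131110
Applying B3/S23 to generation 0 with these counts gives:
______
_XX___
_XX___
__X___
_XX___
_X____
which matches the target exactly.

Answer: ______
_X____
_XX__X
__X__X
_X____
X_X__X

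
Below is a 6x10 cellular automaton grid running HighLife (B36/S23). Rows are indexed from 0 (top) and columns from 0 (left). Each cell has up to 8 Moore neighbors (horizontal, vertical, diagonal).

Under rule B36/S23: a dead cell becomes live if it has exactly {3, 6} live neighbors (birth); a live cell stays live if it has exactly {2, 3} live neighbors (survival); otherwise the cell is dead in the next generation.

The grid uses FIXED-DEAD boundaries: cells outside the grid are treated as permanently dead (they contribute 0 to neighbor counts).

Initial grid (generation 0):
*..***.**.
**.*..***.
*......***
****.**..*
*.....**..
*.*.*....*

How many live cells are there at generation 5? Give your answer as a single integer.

Simulating step by step:
Generation 0 (given above): 30 live cells
Generation 1: 28 live cells
******..*.
****.*....
.*.***...*
*.*..*...*
**..*.***.
.*........
Generation 2: 19 live cells
*....*....
......*...
..*..**...
*.*....*.*
*.*..****.
**.....*..
Generation 3: 15 live cells
..........
......*...
.*...***..
..**..*...
***.......
**.....**.
Generation 4: 16 live cells
..........
.....***..
..*..*.*..
*..*.***..
*..*...*..
*.*.......
Generation 5: 16 live cells
......*...
.....*.*..
........*.
.***.*.**.
*.***..*..
.*........
Population at generation 5: 16

Answer: 16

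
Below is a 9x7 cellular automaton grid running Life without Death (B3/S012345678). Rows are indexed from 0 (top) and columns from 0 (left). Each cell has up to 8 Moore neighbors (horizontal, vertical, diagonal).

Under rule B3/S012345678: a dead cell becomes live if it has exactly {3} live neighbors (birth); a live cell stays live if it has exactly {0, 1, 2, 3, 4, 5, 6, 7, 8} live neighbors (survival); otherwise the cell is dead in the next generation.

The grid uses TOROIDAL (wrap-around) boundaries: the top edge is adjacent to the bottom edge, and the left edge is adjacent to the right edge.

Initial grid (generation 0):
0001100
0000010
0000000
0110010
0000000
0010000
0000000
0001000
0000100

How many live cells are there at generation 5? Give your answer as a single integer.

Answer: 43

Derivation:
Simulating step by step:
Generation 0 (given above): 9 live cells
Generation 1: 13 live cells
0001110
0000110
0000000
0110010
0110000
0010000
0000000
0001000
0000100
Generation 2: 19 live cells
0001110
0001110
0000110
0110010
0111000
0110000
0000000
0001000
0000110
Generation 3: 27 live cells
0001111
0001111
0010111
0110010
1111000
0111000
0010000
0001100
0000110
Generation 4: 37 live cells
0001111
1011111
1110111
0110010
1111100
1111000
0110100
0001110
0000111
Generation 5: 43 live cells
0011111
1011111
1110111
0110010
1111101
1111000
1110110
0011111
0000111
Population at generation 5: 43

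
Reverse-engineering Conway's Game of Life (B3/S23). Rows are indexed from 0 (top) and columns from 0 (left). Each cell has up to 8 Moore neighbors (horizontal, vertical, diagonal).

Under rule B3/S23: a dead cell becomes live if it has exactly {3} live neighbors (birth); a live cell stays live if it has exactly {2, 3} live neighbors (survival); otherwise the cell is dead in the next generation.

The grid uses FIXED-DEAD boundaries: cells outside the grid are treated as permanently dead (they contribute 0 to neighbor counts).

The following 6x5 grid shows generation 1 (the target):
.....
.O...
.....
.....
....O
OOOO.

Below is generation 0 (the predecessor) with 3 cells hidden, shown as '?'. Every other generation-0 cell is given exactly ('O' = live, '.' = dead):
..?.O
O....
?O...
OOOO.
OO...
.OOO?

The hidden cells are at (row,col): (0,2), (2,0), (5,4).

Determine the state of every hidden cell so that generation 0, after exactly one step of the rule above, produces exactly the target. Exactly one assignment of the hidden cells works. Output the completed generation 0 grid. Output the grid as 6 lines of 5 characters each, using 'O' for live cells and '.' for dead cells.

Answer: ..O.O
O....
.O...
OOOO.
OO...
.OOOO

Derivation:
Hidden generation-0 cells (in order): (0,2), (2,0), (5,4).
A hidden cell only influences target cells in its own 3x3 neighborhood. Try each of the 2^3 = 8 assignments, step the completed generation 0 forward once under B3/S23, and compare with the target:
  (0,2)=. (2,0)=. (5,4)=. -> step gives (1,1)='.' but target has 'O' -> reject
  (0,2)=. (2,0)=. (5,4)=O -> step gives (1,1)='.' but target has 'O' -> reject
  (0,2)=. (2,0)=O (5,4)=. -> step gives (1,0)='O' but target has '.' -> reject
  (0,2)=. (2,0)=O (5,4)=O -> step gives (1,0)='O' but target has '.' -> reject
  (0,2)=O (2,0)=. (5,4)=. -> step gives (4,4)='.' but target has 'O' -> reject
  (0,2)=O (2,0)=. (5,4)=O -> step reproduces the target at every cell -> ACCEPT
  (0,2)=O (2,0)=O (5,4)=. -> step gives (1,0)='O' but target has '.' -> reject
  (0,2)=O (2,0)=O (5,4)=O -> step gives (1,0)='O' but target has '.' -> reject
Unique solution: (0,2)=live, (2,0)=dead, (5,4)=live.
Check: live-neighbor counts of every cell in the completed generation 0:
12020
13221
44421
45411
46753
33321
Applying B3/S23 to generation 0 with these counts gives:
.....
.O...
.....
.....
....O
OOOO.
which matches the target exactly.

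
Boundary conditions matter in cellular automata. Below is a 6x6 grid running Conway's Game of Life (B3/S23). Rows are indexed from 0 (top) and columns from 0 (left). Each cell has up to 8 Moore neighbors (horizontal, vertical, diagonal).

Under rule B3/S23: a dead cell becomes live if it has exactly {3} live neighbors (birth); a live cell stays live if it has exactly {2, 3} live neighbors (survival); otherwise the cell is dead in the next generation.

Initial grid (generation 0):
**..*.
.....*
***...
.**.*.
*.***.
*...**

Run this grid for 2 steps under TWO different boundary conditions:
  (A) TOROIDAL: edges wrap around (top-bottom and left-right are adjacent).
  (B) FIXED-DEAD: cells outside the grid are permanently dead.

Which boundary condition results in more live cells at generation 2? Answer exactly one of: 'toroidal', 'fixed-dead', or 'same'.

Answer: toroidal

Derivation:
Under TOROIDAL boundary, generation 2:
.***..
..*..*
****.*
*.*.*.
.*.*..
..**..
Population = 17

Under FIXED-DEAD boundary, generation 2:
......
.***..
.***..
..*...
.*.***
.*....
Population = 12

Comparison: toroidal=17, fixed-dead=12 -> toroidal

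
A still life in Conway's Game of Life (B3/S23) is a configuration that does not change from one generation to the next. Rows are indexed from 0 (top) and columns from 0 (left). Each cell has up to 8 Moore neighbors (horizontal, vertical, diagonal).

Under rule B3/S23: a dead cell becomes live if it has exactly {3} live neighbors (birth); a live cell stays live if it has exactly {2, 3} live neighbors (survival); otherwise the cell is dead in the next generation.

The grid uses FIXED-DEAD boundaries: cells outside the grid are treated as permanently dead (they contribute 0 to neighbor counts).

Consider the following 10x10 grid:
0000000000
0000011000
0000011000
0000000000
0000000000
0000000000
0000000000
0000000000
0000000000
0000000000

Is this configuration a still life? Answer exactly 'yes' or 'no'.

Compute generation 1 and compare to generation 0 (given above):
Generation 1:
0000000000
0000011000
0000011000
0000000000
0000000000
0000000000
0000000000
0000000000
0000000000
0000000000
The grids are IDENTICAL -> still life.

Answer: yes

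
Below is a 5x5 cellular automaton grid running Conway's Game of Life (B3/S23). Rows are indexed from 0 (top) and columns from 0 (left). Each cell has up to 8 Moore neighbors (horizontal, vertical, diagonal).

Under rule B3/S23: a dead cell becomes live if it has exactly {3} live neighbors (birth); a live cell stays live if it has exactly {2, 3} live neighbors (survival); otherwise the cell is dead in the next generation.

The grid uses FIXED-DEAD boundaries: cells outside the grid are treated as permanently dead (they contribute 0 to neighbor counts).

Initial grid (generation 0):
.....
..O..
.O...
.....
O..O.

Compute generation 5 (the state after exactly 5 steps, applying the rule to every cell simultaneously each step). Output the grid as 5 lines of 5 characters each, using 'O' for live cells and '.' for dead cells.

Answer: .....
.....
.....
.....
.....

Derivation:
Simulating step by step:
Generation 0 (given above): 4 live cells
Generation 1: 0 live cells
.....
.....
.....
.....
.....
Generation 2: 0 live cells
.....
.....
.....
.....
.....
Generation 3: 0 live cells
.....
.....
.....
.....
.....
Generation 4: 0 live cells
.....
.....
.....
.....
.....
Generation 5: 0 live cells
(generation 5 grid is the final answer)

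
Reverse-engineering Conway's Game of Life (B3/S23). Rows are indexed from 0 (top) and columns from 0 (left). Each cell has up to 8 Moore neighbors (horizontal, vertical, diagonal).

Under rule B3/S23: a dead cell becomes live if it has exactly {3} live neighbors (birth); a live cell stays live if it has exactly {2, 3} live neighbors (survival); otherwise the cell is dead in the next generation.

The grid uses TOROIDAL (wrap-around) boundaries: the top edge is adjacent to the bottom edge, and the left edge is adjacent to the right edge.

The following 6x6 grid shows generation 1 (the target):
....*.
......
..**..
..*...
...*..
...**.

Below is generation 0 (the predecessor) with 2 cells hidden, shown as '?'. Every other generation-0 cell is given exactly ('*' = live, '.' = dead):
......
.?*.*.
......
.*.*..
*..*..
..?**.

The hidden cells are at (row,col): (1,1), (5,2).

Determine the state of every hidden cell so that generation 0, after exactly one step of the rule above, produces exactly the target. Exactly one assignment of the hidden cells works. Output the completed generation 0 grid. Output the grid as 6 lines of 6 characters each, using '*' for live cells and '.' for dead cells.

Answer: ......
..*.*.
......
.*.*..
*..*..
...**.

Derivation:
Hidden generation-0 cells (in order): (1,1), (5,2).
A hidden cell only influences target cells in its own 3x3 neighborhood. Try each of the 2^2 = 4 assignments, step the completed generation 0 forward once under B3/S23, and compare with the target:
  (1,1)=. (5,2)=. -> step reproduces the target at every cell -> ACCEPT
  (1,1)=. (5,2)=* -> step gives (0,2)='*' but target has '.' -> reject
  (1,1)=* (5,2)=. -> step gives (0,2)='*' but target has '.' -> reject
  (1,1)=* (5,2)=* -> step gives (0,1)='*' but target has '.' -> reject
Unique solution: (1,1)=dead, (5,2)=dead.
Check: live-neighbor counts of every cell in the completed generation 0:
012432
010201
123321
213121
124342
112222
Applying B3/S23 to generation 0 with these counts gives:
....*.
......
..**..
..*...
...*..
...**.
which matches the target exactly.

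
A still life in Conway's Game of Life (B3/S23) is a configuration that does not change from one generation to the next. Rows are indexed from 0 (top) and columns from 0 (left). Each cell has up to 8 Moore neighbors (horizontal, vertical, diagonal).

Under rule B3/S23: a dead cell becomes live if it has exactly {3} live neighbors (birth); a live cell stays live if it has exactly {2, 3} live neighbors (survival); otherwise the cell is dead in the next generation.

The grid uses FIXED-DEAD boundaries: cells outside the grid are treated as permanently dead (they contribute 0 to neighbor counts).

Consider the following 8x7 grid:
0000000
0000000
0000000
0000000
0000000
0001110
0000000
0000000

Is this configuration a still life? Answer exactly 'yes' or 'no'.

Compute generation 1 and compare to generation 0 (given above):
Generation 1:
0000000
0000000
0000000
0000000
0000100
0000100
0000100
0000000
Cell (4,4) differs: gen0=0 vs gen1=1 -> NOT a still life.

Answer: no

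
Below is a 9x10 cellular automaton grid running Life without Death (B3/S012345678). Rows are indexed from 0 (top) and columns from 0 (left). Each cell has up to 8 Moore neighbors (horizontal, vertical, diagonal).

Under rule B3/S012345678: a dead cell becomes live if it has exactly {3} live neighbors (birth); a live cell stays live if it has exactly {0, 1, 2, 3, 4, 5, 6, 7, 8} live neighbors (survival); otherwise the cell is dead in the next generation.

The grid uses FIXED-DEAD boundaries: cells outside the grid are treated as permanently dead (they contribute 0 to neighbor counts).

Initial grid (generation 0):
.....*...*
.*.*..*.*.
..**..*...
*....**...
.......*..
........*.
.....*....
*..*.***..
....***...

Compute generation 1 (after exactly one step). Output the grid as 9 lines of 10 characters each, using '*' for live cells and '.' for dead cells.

Answer: .....*...*
.*.******.
.****.*...
*....***..
......**..
........*.
....**.*..
*..*.***..
....****..

Derivation:
Simulating step by step:
Generation 0 (given above): 23 live cells
Generation 1: 33 live cells
(generation 1 grid is the final answer)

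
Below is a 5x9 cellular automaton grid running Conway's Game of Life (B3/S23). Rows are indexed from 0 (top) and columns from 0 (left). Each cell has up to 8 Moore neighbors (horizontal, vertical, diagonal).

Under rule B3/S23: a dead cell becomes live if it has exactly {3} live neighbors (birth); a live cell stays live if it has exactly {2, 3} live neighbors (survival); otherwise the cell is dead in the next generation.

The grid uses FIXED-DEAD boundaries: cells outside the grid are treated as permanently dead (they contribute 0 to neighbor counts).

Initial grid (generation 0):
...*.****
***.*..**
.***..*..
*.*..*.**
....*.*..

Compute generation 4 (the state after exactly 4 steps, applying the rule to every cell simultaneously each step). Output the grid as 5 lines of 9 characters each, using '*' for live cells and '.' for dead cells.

Answer: ..****...
.*..**.*.
...*.....
...**...*
....*.**.

Derivation:
Simulating step by step:
Generation 0 (given above): 22 live cells
Generation 1: 20 live cells
.******.*
*...*...*
....***..
..*.**.*.
.....***.
Generation 2: 15 live cells
.*****.*.
.**......
......**.
...*...*.
....**.*.
Generation 3: 16 live cells
.*.**....
.*..**.*.
..*...**.
....**.**
....*.*..
Generation 4: 15 live cells
(generation 4 grid is the final answer)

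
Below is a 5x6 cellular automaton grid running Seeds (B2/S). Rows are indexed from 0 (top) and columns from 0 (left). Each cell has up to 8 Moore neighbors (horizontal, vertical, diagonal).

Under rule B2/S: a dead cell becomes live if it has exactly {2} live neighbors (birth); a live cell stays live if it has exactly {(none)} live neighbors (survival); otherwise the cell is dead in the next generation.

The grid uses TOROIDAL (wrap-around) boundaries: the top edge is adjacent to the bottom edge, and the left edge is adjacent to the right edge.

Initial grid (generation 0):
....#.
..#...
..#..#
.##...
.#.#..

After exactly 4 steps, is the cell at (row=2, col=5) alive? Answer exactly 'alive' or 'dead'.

Answer: alive

Derivation:
Simulating step by step:
Generation 0 (given above): 8 live cells
Generation 1: 8 live cells
.#....
.#..##
#.....
....#.
#...#.
Generation 2: 10 live cells
..##..
..#...
.#.#..
##.#..
.#.#..
Generation 3: 3 live cells
....#.
....#.
....#.
......
......
Generation 4: 4 live cells
...#.#
......
...#.#
......
......

Cell (2,5) at generation 4: 1 -> alive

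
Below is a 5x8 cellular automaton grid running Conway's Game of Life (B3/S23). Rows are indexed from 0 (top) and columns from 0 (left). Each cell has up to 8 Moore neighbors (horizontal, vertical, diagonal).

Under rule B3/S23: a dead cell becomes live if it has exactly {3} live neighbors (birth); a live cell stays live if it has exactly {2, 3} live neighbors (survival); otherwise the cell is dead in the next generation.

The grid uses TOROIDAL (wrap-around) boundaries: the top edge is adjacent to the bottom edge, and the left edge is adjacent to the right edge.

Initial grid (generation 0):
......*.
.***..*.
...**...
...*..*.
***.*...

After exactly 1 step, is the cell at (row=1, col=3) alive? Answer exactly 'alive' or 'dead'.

Simulating step by step:
Generation 0 (given above): 13 live cells
Generation 1: 16 live cells
*....*.*
..****..
....**..
.*...*..
.***.*.*

Cell (1,3) at generation 1: 1 -> alive

Answer: alive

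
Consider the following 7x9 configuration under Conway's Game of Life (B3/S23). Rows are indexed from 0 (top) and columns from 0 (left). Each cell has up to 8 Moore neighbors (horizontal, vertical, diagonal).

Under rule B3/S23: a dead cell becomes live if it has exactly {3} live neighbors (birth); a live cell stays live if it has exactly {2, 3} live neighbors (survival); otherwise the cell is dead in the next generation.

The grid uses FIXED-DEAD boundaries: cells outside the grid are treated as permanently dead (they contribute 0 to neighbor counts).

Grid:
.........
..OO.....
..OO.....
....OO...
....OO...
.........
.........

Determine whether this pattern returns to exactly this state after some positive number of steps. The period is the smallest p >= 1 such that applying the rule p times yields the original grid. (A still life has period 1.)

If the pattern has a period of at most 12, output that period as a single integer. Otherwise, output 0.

Answer: 2

Derivation:
Simulating and comparing each generation to the original:
Gen 0 (original, given above): 8 live cells
Gen 1: 6 live cells, differs from original
Gen 2: 8 live cells, MATCHES original -> period = 2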